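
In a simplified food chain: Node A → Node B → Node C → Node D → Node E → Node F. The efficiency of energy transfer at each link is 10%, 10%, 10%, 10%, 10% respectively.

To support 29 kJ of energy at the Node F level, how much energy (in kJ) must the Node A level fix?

2900000 kJ

Cumulative transfer efficiency: 0.1 × 0.1 × 0.1 × 0.1 × 0.1 = 0.00001
Node A energy = 29 / 0.00001 = 2900000 kJ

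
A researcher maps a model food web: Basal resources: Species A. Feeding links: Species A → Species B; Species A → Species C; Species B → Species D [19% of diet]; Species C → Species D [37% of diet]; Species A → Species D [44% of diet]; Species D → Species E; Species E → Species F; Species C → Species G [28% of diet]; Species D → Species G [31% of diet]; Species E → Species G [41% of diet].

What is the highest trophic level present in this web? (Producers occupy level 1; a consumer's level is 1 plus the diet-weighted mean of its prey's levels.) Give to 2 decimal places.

Species B: 1 + 1 = 2
Species C: 1 + 1 = 2
Species D: 1 + (0.19×2 + 0.37×2 + 0.44×1) = 2.56
Species E: 1 + 2.56 = 3.56
Species F: 1 + 3.56 = 4.56
Species G: 1 + (0.28×2 + 0.31×2.56 + 0.41×3.56) = 3.8132

4.56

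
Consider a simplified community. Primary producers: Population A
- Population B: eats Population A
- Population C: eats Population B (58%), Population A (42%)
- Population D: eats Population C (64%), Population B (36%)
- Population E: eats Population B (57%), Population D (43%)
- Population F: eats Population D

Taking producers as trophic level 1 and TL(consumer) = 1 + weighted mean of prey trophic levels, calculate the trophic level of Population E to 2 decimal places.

3.59

Population B: 1 + 1 = 2
Population C: 1 + (0.58×2 + 0.42×1) = 2.58
Population D: 1 + (0.64×2.58 + 0.36×2) = 3.3712
Population E: 1 + (0.57×2 + 0.43×3.3712) = 3.589616
Population F: 1 + 3.3712 = 4.3712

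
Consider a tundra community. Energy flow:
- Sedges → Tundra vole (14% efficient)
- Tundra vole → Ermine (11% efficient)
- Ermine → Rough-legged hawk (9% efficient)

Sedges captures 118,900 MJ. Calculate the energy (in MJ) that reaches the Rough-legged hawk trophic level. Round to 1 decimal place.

Tundra vole: 118900 × 0.14 = 16646 MJ
Ermine: 16646 × 0.11 = 1831.06 MJ
Rough-legged hawk: 1831.06 × 0.09 = 164.7954 MJ

164.8 MJ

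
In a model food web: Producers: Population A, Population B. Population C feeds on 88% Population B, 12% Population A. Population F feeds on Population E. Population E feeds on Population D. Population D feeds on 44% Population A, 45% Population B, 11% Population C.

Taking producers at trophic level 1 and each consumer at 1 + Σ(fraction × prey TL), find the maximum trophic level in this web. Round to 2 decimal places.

Population C: 1 + (0.88×1 + 0.12×1) = 2
Population D: 1 + (0.44×1 + 0.45×1 + 0.11×2) = 2.11
Population E: 1 + 2.11 = 3.11
Population F: 1 + 3.11 = 4.11

4.11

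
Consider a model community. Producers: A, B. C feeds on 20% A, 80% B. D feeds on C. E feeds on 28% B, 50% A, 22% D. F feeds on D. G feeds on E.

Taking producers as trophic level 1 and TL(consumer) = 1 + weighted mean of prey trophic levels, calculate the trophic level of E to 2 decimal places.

C: 1 + (0.2×1 + 0.8×1) = 2
D: 1 + 2 = 3
E: 1 + (0.28×1 + 0.5×1 + 0.22×3) = 2.44
F: 1 + 3 = 4
G: 1 + 2.44 = 3.44

2.44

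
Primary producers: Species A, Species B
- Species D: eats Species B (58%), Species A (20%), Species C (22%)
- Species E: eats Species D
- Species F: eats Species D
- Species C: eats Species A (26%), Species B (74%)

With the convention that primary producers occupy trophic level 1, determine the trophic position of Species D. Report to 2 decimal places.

2.22

Species C: 1 + (0.26×1 + 0.74×1) = 2
Species D: 1 + (0.58×1 + 0.2×1 + 0.22×2) = 2.22
Species E: 1 + 2.22 = 3.22
Species F: 1 + 2.22 = 3.22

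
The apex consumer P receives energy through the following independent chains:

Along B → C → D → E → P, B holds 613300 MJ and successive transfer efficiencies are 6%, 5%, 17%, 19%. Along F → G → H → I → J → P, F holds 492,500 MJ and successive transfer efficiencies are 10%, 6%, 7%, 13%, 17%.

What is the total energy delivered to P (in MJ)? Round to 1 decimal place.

64.0 MJ

Via B: 613300 × 0.06 × 0.05 × 0.17 × 0.19 = 59.42877 MJ
Via F: 492500 × 0.1 × 0.06 × 0.07 × 0.13 × 0.17 = 4.571385 MJ
Total at P: 59.42877 + 4.571385 = 64.000155 MJ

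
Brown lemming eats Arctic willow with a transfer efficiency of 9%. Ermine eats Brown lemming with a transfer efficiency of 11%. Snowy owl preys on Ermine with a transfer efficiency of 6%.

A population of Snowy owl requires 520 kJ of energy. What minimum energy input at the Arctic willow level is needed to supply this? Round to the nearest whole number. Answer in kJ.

875421 kJ

Cumulative transfer efficiency: 0.09 × 0.11 × 0.06 = 0.000594
Arctic willow energy = 520 / 0.000594 = 875421 kJ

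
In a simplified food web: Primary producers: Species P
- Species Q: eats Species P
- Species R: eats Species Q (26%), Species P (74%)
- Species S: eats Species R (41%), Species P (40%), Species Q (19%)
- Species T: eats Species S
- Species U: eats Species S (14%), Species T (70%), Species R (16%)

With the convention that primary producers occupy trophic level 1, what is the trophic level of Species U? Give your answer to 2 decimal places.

Species Q: 1 + 1 = 2
Species R: 1 + (0.26×2 + 0.74×1) = 2.26
Species S: 1 + (0.41×2.26 + 0.4×1 + 0.19×2) = 2.7066
Species T: 1 + 2.7066 = 3.7066
Species U: 1 + (0.14×2.7066 + 0.7×3.7066 + 0.16×2.26) = 4.335144

4.34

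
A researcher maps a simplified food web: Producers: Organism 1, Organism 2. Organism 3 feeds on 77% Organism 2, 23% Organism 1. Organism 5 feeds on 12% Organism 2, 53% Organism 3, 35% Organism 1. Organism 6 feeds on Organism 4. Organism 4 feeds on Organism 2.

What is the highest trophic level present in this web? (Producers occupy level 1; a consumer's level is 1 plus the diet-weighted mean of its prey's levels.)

Organism 3: 1 + (0.77×1 + 0.23×1) = 2
Organism 4: 1 + 1 = 2
Organism 5: 1 + (0.12×1 + 0.53×2 + 0.35×1) = 2.53
Organism 6: 1 + 2 = 3

3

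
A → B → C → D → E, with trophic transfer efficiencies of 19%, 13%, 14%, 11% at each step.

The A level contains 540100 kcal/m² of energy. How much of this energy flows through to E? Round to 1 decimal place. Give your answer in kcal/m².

B: 540100 × 0.19 = 102619 kcal/m²
C: 102619 × 0.13 = 13340.47 kcal/m²
D: 13340.47 × 0.14 = 1867.6658 kcal/m²
E: 1867.6658 × 0.11 = 205.443238 kcal/m²

205.4 kcal/m²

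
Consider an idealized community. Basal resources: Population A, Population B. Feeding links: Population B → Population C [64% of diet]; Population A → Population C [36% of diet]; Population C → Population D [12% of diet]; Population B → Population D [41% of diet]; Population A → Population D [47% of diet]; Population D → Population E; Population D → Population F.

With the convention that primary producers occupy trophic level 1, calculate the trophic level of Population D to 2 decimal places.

Population C: 1 + (0.64×1 + 0.36×1) = 2
Population D: 1 + (0.12×2 + 0.41×1 + 0.47×1) = 2.12
Population E: 1 + 2.12 = 3.12
Population F: 1 + 2.12 = 3.12

2.12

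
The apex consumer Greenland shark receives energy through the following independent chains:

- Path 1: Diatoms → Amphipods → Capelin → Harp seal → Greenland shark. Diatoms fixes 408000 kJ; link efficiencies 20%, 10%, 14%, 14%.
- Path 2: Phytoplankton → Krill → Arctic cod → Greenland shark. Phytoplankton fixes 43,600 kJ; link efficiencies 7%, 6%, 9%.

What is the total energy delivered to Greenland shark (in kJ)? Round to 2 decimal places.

176.42 kJ

Path 1: 408000 × 0.2 × 0.1 × 0.14 × 0.14 = 159.936 kJ
Path 2: 43600 × 0.07 × 0.06 × 0.09 = 16.4808 kJ
Total at Greenland shark: 159.936 + 16.4808 = 176.4168 kJ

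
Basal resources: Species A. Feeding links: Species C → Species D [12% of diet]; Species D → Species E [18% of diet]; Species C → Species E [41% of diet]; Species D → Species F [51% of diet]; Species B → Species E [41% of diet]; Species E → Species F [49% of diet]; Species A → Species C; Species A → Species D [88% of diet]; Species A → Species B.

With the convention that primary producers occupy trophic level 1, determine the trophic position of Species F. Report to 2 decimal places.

3.56

Species B: 1 + 1 = 2
Species C: 1 + 1 = 2
Species D: 1 + (0.88×1 + 0.12×2) = 2.12
Species E: 1 + (0.18×2.12 + 0.41×2 + 0.41×2) = 3.0216
Species F: 1 + (0.49×3.0216 + 0.51×2.12) = 3.561784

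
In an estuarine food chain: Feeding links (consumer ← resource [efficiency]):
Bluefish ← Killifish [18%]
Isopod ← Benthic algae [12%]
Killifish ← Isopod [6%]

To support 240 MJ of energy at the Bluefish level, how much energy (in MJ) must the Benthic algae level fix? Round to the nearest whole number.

185185 MJ

Cumulative transfer efficiency: 0.12 × 0.06 × 0.18 = 0.001296
Benthic algae energy = 240 / 0.001296 = 185185 MJ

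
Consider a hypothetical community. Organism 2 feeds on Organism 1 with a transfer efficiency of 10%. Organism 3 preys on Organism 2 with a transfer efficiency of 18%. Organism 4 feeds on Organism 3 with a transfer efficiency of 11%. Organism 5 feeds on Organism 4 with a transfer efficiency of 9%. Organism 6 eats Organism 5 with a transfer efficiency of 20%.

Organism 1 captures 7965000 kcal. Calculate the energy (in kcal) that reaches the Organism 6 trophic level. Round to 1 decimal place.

283.9 kcal

Organism 2: 7965000 × 0.1 = 796500 kcal
Organism 3: 796500 × 0.18 = 143370 kcal
Organism 4: 143370 × 0.11 = 15770.7 kcal
Organism 5: 15770.7 × 0.09 = 1419.363 kcal
Organism 6: 1419.363 × 0.2 = 283.8726 kcal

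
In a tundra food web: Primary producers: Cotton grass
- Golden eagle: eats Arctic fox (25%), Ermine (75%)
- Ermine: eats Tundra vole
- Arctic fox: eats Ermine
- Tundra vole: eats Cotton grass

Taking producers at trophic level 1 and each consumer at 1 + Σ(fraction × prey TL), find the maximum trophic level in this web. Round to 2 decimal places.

4.25

Tundra vole: 1 + 1 = 2
Ermine: 1 + 2 = 3
Arctic fox: 1 + 3 = 4
Golden eagle: 1 + (0.25×4 + 0.75×3) = 4.25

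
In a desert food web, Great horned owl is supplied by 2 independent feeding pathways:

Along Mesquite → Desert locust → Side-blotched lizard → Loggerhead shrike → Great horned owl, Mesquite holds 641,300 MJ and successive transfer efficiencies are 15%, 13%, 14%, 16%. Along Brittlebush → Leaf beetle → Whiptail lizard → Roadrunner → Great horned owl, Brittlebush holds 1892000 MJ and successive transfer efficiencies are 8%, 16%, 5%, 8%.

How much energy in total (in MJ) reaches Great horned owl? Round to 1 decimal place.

377.0 MJ

Via Mesquite: 641300 × 0.15 × 0.13 × 0.14 × 0.16 = 280.11984 MJ
Via Brittlebush: 1892000 × 0.08 × 0.16 × 0.05 × 0.08 = 96.8704 MJ
Total at Great horned owl: 280.11984 + 96.8704 = 376.99024 MJ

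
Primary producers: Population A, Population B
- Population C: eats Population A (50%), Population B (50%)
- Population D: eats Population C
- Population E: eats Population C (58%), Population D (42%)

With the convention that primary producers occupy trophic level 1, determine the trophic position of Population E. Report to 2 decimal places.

Population C: 1 + (0.5×1 + 0.5×1) = 2
Population D: 1 + 2 = 3
Population E: 1 + (0.58×2 + 0.42×3) = 3.42

3.42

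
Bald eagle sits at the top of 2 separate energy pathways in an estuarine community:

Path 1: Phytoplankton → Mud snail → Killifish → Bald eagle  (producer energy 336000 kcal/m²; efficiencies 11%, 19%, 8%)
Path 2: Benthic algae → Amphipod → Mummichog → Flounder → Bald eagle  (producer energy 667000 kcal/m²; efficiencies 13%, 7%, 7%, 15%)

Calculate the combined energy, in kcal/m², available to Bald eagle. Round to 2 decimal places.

Path 1: 336000 × 0.11 × 0.19 × 0.08 = 561.792 kcal/m²
Path 2: 667000 × 0.13 × 0.07 × 0.07 × 0.15 = 63.73185 kcal/m²
Total at Bald eagle: 561.792 + 63.73185 = 625.52385 kcal/m²

625.52 kcal/m²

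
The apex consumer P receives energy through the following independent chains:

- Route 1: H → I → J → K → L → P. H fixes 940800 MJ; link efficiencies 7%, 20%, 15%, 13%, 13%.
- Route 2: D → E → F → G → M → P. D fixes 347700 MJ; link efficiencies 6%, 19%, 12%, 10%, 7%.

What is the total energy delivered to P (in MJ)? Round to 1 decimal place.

36.7 MJ

Route 1: 940800 × 0.07 × 0.2 × 0.15 × 0.13 × 0.13 = 33.388992 MJ
Route 2: 347700 × 0.06 × 0.19 × 0.12 × 0.1 × 0.07 = 3.3295752 MJ
Total at P: 33.388992 + 3.3295752 = 36.7185672 MJ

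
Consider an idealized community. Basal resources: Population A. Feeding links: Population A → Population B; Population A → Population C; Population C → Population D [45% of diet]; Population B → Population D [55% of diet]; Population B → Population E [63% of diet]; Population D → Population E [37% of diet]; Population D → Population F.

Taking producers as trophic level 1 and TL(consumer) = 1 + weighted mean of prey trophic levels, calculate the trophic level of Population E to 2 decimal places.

Population B: 1 + 1 = 2
Population C: 1 + 1 = 2
Population D: 1 + (0.45×2 + 0.55×2) = 3
Population E: 1 + (0.63×2 + 0.37×3) = 3.37
Population F: 1 + 3 = 4

3.37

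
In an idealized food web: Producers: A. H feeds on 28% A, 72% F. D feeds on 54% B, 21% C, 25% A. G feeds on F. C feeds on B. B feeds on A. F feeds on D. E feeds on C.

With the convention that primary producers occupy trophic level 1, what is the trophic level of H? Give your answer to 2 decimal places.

4.13

B: 1 + 1 = 2
C: 1 + 2 = 3
D: 1 + (0.54×2 + 0.21×3 + 0.25×1) = 2.96
E: 1 + 3 = 4
F: 1 + 2.96 = 3.96
G: 1 + 3.96 = 4.96
H: 1 + (0.28×1 + 0.72×3.96) = 4.1312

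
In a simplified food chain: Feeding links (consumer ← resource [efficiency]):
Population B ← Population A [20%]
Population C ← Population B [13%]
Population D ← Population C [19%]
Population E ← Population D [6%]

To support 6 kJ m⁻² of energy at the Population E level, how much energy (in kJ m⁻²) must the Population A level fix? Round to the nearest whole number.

20243 kJ m⁻²

Cumulative transfer efficiency: 0.2 × 0.13 × 0.19 × 0.06 = 0.0002964
Population A energy = 6 / 0.0002964 = 20243 kJ m⁻²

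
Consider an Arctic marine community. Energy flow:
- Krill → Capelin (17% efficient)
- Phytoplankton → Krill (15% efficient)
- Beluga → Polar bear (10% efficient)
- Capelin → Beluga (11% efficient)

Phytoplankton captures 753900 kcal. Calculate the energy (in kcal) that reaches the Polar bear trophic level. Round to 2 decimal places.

211.47 kcal

Krill: 753900 × 0.15 = 113085 kcal
Capelin: 113085 × 0.17 = 19224.45 kcal
Beluga: 19224.45 × 0.11 = 2114.6895 kcal
Polar bear: 2114.6895 × 0.1 = 211.46895 kcal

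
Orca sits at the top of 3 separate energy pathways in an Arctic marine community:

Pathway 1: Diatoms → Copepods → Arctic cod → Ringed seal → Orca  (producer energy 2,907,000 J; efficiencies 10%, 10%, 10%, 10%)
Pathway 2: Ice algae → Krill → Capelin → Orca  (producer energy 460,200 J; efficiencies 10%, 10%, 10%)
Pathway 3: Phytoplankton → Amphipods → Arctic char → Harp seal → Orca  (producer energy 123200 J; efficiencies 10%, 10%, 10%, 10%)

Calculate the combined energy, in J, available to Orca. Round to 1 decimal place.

763.2 J

Pathway 1: 2907000 × 0.1 × 0.1 × 0.1 × 0.1 = 290.7 J
Pathway 2: 460200 × 0.1 × 0.1 × 0.1 = 460.2 J
Pathway 3: 123200 × 0.1 × 0.1 × 0.1 × 0.1 = 12.32 J
Total at Orca: 290.7 + 460.2 + 12.32 = 763.22 J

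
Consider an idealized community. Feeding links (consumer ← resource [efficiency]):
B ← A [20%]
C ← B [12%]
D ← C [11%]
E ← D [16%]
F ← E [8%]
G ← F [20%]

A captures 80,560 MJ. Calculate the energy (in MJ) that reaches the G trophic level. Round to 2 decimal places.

B: 80560 × 0.2 = 16112 MJ
C: 16112 × 0.12 = 1933.44 MJ
D: 1933.44 × 0.11 = 212.6784 MJ
E: 212.6784 × 0.16 = 34.028544 MJ
F: 34.028544 × 0.08 = 2.72228352 MJ
G: 2.72228352 × 0.2 = 0.544456704 MJ

0.54 MJ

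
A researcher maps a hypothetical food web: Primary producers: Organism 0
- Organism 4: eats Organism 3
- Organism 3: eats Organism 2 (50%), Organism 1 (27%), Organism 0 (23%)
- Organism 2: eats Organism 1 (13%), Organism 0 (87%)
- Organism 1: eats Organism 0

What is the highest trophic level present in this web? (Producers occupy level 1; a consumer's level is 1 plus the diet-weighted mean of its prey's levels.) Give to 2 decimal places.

Organism 1: 1 + 1 = 2
Organism 2: 1 + (0.13×2 + 0.87×1) = 2.13
Organism 3: 1 + (0.5×2.13 + 0.27×2 + 0.23×1) = 2.835
Organism 4: 1 + 2.835 = 3.835

3.84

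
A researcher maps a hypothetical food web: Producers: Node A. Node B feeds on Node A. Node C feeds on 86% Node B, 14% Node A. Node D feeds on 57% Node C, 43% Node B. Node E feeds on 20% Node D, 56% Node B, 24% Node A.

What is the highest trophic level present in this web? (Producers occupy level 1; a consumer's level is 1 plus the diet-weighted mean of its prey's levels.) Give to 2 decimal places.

3.49

Node B: 1 + 1 = 2
Node C: 1 + (0.86×2 + 0.14×1) = 2.86
Node D: 1 + (0.57×2.86 + 0.43×2) = 3.4902
Node E: 1 + (0.2×3.4902 + 0.56×2 + 0.24×1) = 3.05804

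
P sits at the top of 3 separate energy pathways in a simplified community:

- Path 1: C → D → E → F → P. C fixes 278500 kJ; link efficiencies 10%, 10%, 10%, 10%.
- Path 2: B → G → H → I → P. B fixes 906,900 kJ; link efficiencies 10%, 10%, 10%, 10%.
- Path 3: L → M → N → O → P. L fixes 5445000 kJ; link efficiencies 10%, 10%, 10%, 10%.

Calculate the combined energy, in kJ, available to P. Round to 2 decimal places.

663.04 kJ

Path 1: 278500 × 0.1 × 0.1 × 0.1 × 0.1 = 27.85 kJ
Path 2: 906900 × 0.1 × 0.1 × 0.1 × 0.1 = 90.69 kJ
Path 3: 5445000 × 0.1 × 0.1 × 0.1 × 0.1 = 544.5 kJ
Total at P: 27.85 + 90.69 + 544.5 = 663.04 kJ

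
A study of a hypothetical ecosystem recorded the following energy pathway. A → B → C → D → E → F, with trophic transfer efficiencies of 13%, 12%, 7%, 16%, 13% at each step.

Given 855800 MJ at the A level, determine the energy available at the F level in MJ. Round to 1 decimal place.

19.4 MJ

B: 855800 × 0.13 = 111254 MJ
C: 111254 × 0.12 = 13350.48 MJ
D: 13350.48 × 0.07 = 934.5336 MJ
E: 934.5336 × 0.16 = 149.525376 MJ
F: 149.525376 × 0.13 = 19.43829888 MJ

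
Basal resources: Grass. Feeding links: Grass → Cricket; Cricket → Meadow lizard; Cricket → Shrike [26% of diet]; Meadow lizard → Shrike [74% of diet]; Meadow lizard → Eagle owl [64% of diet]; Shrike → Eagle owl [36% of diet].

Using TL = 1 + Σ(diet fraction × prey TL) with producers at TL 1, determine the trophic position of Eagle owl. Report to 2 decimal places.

4.27

Cricket: 1 + 1 = 2
Meadow lizard: 1 + 2 = 3
Shrike: 1 + (0.26×2 + 0.74×3) = 3.74
Eagle owl: 1 + (0.64×3 + 0.36×3.74) = 4.2664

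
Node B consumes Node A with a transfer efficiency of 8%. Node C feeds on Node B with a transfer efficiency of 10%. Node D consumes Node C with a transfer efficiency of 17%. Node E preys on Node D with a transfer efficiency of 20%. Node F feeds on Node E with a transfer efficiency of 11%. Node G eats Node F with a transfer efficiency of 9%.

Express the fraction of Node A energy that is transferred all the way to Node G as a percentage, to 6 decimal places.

Product of link efficiencies: 0.08 × 0.1 × 0.17 × 0.2 × 0.11 × 0.09 = 0.0000026928
As a percentage: 0.0000026928 × 100 = 0.000269%

0.000269%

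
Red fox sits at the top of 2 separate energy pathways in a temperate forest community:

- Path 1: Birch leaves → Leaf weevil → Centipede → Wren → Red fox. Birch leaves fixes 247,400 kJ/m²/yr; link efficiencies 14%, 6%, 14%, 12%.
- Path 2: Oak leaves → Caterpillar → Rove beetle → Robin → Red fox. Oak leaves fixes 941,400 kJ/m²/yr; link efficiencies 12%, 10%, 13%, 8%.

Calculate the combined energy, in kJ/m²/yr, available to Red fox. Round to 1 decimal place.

152.4 kJ/m²/yr

Path 1: 247400 × 0.14 × 0.06 × 0.14 × 0.12 = 34.913088 kJ/m²/yr
Path 2: 941400 × 0.12 × 0.1 × 0.13 × 0.08 = 117.48672 kJ/m²/yr
Total at Red fox: 34.913088 + 117.48672 = 152.399808 kJ/m²/yr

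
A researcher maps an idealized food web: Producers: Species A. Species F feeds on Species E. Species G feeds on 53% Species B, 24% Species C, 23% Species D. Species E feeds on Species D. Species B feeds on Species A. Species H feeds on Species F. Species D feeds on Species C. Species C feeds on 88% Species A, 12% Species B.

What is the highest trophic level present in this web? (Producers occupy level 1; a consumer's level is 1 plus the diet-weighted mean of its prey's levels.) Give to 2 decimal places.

6.12

Species B: 1 + 1 = 2
Species C: 1 + (0.88×1 + 0.12×2) = 2.12
Species D: 1 + 2.12 = 3.12
Species E: 1 + 3.12 = 4.12
Species F: 1 + 4.12 = 5.12
Species G: 1 + (0.53×2 + 0.24×2.12 + 0.23×3.12) = 3.2864
Species H: 1 + 5.12 = 6.12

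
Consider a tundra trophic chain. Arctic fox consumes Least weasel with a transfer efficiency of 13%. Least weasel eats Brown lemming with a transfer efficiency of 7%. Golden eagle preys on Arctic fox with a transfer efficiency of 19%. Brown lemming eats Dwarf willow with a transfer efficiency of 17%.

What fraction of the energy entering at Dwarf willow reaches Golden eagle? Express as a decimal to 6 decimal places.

Product of link efficiencies: 0.17 × 0.07 × 0.13 × 0.19 = 0.00029393

0.000294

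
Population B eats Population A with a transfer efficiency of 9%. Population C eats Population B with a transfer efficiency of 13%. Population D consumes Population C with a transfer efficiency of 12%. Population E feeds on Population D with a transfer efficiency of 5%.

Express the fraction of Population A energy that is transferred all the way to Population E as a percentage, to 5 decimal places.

Product of link efficiencies: 0.09 × 0.13 × 0.12 × 0.05 = 0.0000702
As a percentage: 0.0000702 × 100 = 0.00702%

0.00702%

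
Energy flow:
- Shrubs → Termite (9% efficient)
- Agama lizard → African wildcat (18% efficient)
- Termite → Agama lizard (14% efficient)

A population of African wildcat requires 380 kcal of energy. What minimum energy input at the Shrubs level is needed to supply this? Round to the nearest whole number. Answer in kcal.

167549 kcal

Cumulative transfer efficiency: 0.09 × 0.14 × 0.18 = 0.002268
Shrubs energy = 380 / 0.002268 = 167549 kcal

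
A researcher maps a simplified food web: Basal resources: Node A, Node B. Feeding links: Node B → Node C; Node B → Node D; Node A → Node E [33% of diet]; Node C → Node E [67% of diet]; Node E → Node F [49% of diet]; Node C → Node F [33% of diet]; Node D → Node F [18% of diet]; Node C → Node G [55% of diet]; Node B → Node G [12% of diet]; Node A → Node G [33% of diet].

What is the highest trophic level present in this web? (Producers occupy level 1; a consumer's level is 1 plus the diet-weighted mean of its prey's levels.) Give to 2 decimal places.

Node C: 1 + 1 = 2
Node D: 1 + 1 = 2
Node E: 1 + (0.33×1 + 0.67×2) = 2.67
Node F: 1 + (0.49×2.67 + 0.33×2 + 0.18×2) = 3.3283
Node G: 1 + (0.55×2 + 0.12×1 + 0.33×1) = 2.55

3.33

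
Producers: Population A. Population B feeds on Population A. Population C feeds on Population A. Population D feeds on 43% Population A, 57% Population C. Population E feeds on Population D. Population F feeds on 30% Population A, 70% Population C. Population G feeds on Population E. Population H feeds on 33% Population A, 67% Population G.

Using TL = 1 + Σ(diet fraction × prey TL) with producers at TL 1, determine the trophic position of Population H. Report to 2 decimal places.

Population B: 1 + 1 = 2
Population C: 1 + 1 = 2
Population D: 1 + (0.43×1 + 0.57×2) = 2.57
Population E: 1 + 2.57 = 3.57
Population F: 1 + (0.3×1 + 0.7×2) = 2.7
Population G: 1 + 3.57 = 4.57
Population H: 1 + (0.33×1 + 0.67×4.57) = 4.3919

4.39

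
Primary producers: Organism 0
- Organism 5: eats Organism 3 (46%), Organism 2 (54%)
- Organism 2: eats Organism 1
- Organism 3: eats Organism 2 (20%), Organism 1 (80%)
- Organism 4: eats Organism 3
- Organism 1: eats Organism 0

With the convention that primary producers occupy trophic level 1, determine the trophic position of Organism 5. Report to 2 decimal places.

4.09

Organism 1: 1 + 1 = 2
Organism 2: 1 + 2 = 3
Organism 3: 1 + (0.2×3 + 0.8×2) = 3.2
Organism 4: 1 + 3.2 = 4.2
Organism 5: 1 + (0.46×3.2 + 0.54×3) = 4.092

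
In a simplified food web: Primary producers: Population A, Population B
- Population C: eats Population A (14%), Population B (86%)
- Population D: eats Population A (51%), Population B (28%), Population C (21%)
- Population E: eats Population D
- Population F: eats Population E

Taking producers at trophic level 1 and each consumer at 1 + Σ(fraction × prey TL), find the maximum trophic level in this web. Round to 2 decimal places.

4.21

Population C: 1 + (0.14×1 + 0.86×1) = 2
Population D: 1 + (0.51×1 + 0.28×1 + 0.21×2) = 2.21
Population E: 1 + 2.21 = 3.21
Population F: 1 + 3.21 = 4.21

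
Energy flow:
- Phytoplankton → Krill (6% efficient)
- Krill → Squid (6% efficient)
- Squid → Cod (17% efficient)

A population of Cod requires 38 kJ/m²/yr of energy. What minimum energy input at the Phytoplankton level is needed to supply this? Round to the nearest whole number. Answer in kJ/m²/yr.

Cumulative transfer efficiency: 0.06 × 0.06 × 0.17 = 0.000612
Phytoplankton energy = 38 / 0.000612 = 62092 kJ/m²/yr

62092 kJ/m²/yr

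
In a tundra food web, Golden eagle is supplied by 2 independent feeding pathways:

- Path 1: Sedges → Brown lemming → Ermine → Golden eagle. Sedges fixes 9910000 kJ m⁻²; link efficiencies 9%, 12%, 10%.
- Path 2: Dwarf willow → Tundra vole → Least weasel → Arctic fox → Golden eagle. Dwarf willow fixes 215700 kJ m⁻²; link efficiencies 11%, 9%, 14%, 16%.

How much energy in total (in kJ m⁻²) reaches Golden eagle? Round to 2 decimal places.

Path 1: 9910000 × 0.09 × 0.12 × 0.1 = 10702.8 kJ m⁻²
Path 2: 215700 × 0.11 × 0.09 × 0.14 × 0.16 = 47.833632 kJ m⁻²
Total at Golden eagle: 10702.8 + 47.833632 = 10750.633632 kJ m⁻²

10750.63 kJ m⁻²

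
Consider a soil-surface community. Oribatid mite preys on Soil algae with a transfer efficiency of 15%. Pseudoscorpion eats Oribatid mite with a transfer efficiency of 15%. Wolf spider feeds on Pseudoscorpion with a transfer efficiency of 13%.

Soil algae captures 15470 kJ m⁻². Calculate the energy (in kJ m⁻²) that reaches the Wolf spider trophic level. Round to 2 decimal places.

Oribatid mite: 15470 × 0.15 = 2320.5 kJ m⁻²
Pseudoscorpion: 2320.5 × 0.15 = 348.075 kJ m⁻²
Wolf spider: 348.075 × 0.13 = 45.24975 kJ m⁻²

45.25 kJ m⁻²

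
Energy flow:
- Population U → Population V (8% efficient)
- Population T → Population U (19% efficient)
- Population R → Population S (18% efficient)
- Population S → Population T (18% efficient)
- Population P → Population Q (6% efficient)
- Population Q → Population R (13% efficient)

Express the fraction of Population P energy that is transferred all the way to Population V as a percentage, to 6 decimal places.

0.000384%

Product of link efficiencies: 0.06 × 0.13 × 0.18 × 0.18 × 0.19 × 0.08 = 0.000003841344
As a percentage: 0.000003841344 × 100 = 0.000384%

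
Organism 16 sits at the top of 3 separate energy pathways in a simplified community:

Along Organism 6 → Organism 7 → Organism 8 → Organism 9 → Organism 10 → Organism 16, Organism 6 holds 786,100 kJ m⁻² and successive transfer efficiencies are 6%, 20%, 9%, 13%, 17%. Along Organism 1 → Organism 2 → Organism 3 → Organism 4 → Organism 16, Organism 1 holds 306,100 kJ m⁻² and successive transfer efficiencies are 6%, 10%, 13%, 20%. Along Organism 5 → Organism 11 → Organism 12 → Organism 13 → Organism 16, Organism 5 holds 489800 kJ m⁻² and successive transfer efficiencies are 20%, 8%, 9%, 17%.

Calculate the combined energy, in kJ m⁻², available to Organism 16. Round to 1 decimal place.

Via Organism 6: 786100 × 0.06 × 0.2 × 0.09 × 0.13 × 0.17 = 18.7626348 kJ m⁻²
Via Organism 1: 306100 × 0.06 × 0.1 × 0.13 × 0.2 = 47.7516 kJ m⁻²
Via Organism 5: 489800 × 0.2 × 0.08 × 0.09 × 0.17 = 119.90304 kJ m⁻²
Total at Organism 16: 18.7626348 + 47.7516 + 119.90304 = 186.4172748 kJ m⁻²

186.4 kJ m⁻²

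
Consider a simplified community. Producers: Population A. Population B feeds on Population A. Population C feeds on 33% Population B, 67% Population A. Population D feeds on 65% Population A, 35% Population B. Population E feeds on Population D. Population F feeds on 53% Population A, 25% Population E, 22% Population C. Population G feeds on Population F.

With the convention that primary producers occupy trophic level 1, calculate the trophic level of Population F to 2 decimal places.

2.88

Population B: 1 + 1 = 2
Population C: 1 + (0.33×2 + 0.67×1) = 2.33
Population D: 1 + (0.65×1 + 0.35×2) = 2.35
Population E: 1 + 2.35 = 3.35
Population F: 1 + (0.53×1 + 0.25×3.35 + 0.22×2.33) = 2.8801
Population G: 1 + 2.8801 = 3.8801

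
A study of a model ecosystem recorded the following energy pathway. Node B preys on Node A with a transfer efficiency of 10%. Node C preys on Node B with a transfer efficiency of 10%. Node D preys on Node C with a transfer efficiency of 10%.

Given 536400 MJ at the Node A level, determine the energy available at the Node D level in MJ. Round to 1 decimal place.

Node B: 536400 × 0.1 = 53640 MJ
Node C: 53640 × 0.1 = 5364 MJ
Node D: 5364 × 0.1 = 536.4 MJ

536.4 MJ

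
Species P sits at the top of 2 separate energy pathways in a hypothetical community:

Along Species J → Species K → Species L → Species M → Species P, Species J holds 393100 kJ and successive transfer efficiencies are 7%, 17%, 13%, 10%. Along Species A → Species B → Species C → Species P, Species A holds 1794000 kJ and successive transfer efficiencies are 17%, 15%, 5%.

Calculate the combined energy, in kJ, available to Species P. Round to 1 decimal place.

Via Species J: 393100 × 0.07 × 0.17 × 0.13 × 0.1 = 60.81257 kJ
Via Species A: 1794000 × 0.17 × 0.15 × 0.05 = 2287.35 kJ
Total at Species P: 60.81257 + 2287.35 = 2348.16257 kJ

2348.2 kJ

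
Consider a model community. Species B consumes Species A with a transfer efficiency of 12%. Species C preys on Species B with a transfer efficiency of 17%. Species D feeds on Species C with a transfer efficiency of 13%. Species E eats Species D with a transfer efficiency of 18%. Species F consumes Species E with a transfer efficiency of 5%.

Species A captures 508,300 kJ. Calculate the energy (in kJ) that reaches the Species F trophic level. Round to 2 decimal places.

12.13 kJ

Species B: 508300 × 0.12 = 60996 kJ
Species C: 60996 × 0.17 = 10369.32 kJ
Species D: 10369.32 × 0.13 = 1348.0116 kJ
Species E: 1348.0116 × 0.18 = 242.642088 kJ
Species F: 242.642088 × 0.05 = 12.1321044 kJ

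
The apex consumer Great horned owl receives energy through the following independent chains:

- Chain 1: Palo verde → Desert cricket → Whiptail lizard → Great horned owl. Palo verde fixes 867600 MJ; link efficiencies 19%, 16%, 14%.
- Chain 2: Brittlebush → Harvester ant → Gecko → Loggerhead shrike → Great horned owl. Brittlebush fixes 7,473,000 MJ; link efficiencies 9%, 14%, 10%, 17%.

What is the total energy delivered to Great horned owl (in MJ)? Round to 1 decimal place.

5293.2 MJ

Chain 1: 867600 × 0.19 × 0.16 × 0.14 = 3692.5056 MJ
Chain 2: 7473000 × 0.09 × 0.14 × 0.1 × 0.17 = 1600.7166 MJ
Total at Great horned owl: 3692.5056 + 1600.7166 = 5293.2222 MJ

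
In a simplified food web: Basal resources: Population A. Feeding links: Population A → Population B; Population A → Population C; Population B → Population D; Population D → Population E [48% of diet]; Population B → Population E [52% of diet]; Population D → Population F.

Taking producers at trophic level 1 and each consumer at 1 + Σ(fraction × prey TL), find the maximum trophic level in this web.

Population B: 1 + 1 = 2
Population C: 1 + 1 = 2
Population D: 1 + 2 = 3
Population E: 1 + (0.48×3 + 0.52×2) = 3.48
Population F: 1 + 3 = 4

4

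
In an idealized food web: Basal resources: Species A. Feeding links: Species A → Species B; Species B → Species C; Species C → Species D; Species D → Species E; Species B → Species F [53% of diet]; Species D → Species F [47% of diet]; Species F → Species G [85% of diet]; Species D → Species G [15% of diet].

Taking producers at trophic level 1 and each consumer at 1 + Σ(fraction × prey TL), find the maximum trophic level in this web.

5

Species B: 1 + 1 = 2
Species C: 1 + 2 = 3
Species D: 1 + 3 = 4
Species E: 1 + 4 = 5
Species F: 1 + (0.53×2 + 0.47×4) = 3.94
Species G: 1 + (0.85×3.94 + 0.15×4) = 4.949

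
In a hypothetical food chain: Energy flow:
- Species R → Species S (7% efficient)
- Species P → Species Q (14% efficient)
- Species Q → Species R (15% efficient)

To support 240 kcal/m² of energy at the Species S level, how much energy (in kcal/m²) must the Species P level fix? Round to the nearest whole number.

Cumulative transfer efficiency: 0.14 × 0.15 × 0.07 = 0.00147
Species P energy = 240 / 0.00147 = 163265 kcal/m²

163265 kcal/m²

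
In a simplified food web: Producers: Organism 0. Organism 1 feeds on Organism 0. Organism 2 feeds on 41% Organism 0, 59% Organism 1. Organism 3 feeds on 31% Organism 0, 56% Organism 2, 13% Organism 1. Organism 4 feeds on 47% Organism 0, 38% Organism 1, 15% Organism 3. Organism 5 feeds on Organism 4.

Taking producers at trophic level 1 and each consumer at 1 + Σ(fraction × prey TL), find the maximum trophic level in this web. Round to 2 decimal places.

3.68

Organism 1: 1 + 1 = 2
Organism 2: 1 + (0.41×1 + 0.59×2) = 2.59
Organism 3: 1 + (0.31×1 + 0.56×2.59 + 0.13×2) = 3.0204
Organism 4: 1 + (0.47×1 + 0.38×2 + 0.15×3.0204) = 2.68306
Organism 5: 1 + 2.68306 = 3.68306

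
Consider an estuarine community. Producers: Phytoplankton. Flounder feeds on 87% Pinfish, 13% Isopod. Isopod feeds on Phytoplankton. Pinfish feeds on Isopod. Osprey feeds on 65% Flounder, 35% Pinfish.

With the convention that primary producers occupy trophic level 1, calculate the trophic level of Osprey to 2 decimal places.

Isopod: 1 + 1 = 2
Pinfish: 1 + 2 = 3
Flounder: 1 + (0.87×3 + 0.13×2) = 3.87
Osprey: 1 + (0.65×3.87 + 0.35×3) = 4.5655

4.57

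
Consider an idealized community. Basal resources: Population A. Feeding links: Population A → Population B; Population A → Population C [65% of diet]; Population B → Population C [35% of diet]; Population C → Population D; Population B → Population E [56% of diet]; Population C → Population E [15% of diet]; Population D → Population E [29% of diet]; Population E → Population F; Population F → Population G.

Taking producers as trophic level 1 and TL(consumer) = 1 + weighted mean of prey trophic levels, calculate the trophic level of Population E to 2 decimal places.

3.44

Population B: 1 + 1 = 2
Population C: 1 + (0.65×1 + 0.35×2) = 2.35
Population D: 1 + 2.35 = 3.35
Population E: 1 + (0.56×2 + 0.15×2.35 + 0.29×3.35) = 3.444
Population F: 1 + 3.444 = 4.444
Population G: 1 + 4.444 = 5.444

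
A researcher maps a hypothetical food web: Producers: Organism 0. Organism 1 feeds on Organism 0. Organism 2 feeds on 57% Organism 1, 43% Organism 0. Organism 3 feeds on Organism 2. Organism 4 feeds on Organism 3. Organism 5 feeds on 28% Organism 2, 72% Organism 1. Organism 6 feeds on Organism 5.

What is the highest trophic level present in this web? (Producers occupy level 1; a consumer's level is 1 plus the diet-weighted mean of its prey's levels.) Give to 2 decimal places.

4.57

Organism 1: 1 + 1 = 2
Organism 2: 1 + (0.57×2 + 0.43×1) = 2.57
Organism 3: 1 + 2.57 = 3.57
Organism 4: 1 + 3.57 = 4.57
Organism 5: 1 + (0.28×2.57 + 0.72×2) = 3.1596
Organism 6: 1 + 3.1596 = 4.1596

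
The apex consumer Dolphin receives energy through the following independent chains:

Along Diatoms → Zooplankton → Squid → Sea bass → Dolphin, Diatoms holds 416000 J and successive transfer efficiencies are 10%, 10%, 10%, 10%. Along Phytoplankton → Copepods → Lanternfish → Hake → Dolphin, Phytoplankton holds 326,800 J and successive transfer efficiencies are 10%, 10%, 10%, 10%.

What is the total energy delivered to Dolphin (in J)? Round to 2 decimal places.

74.28 J

Via Diatoms: 416000 × 0.1 × 0.1 × 0.1 × 0.1 = 41.6 J
Via Phytoplankton: 326800 × 0.1 × 0.1 × 0.1 × 0.1 = 32.68 J
Total at Dolphin: 41.6 + 32.68 = 74.28 J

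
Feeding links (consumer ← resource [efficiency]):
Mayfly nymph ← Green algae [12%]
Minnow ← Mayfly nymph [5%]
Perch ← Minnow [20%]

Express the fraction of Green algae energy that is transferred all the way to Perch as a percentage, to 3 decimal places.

0.120%

Product of link efficiencies: 0.12 × 0.05 × 0.2 = 0.0012
As a percentage: 0.0012 × 100 = 0.120%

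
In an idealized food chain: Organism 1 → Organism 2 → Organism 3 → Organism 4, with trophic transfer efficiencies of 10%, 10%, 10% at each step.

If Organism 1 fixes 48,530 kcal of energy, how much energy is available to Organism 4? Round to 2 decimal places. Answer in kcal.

48.53 kcal

Organism 2: 48530 × 0.1 = 4853 kcal
Organism 3: 4853 × 0.1 = 485.3 kcal
Organism 4: 485.3 × 0.1 = 48.53 kcal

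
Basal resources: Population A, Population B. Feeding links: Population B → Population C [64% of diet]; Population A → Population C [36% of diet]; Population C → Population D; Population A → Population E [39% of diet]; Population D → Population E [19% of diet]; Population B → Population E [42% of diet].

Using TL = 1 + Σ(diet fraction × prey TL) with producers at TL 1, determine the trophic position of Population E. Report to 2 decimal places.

Population C: 1 + (0.64×1 + 0.36×1) = 2
Population D: 1 + 2 = 3
Population E: 1 + (0.39×1 + 0.19×3 + 0.42×1) = 2.38

2.38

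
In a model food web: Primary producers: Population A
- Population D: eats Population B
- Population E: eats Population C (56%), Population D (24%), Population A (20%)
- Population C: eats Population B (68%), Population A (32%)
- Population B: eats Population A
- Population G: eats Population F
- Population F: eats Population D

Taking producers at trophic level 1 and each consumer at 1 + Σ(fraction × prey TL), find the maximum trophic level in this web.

Population B: 1 + 1 = 2
Population C: 1 + (0.68×2 + 0.32×1) = 2.68
Population D: 1 + 2 = 3
Population E: 1 + (0.56×2.68 + 0.24×3 + 0.2×1) = 3.4208
Population F: 1 + 3 = 4
Population G: 1 + 4 = 5

5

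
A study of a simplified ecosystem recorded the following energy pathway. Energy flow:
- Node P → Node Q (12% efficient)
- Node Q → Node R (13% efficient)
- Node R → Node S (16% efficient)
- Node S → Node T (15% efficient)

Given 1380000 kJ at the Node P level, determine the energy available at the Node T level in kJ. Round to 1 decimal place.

Node Q: 1380000 × 0.12 = 165600 kJ
Node R: 165600 × 0.13 = 21528 kJ
Node S: 21528 × 0.16 = 3444.48 kJ
Node T: 3444.48 × 0.15 = 516.672 kJ

516.7 kJ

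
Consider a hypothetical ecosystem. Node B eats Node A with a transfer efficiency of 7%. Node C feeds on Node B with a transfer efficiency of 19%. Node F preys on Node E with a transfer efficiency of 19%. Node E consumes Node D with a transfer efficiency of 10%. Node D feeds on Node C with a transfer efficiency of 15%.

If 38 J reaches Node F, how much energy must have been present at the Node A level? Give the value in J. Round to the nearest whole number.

Cumulative transfer efficiency: 0.07 × 0.19 × 0.15 × 0.1 × 0.19 = 0.000037905
Node A energy = 38 / 0.000037905 = 1002506 J

1002506 J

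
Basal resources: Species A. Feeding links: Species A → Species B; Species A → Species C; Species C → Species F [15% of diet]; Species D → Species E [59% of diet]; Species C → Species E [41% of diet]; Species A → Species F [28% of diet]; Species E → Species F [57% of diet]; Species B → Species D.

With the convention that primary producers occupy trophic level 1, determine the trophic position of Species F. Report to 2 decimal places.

3.63

Species B: 1 + 1 = 2
Species C: 1 + 1 = 2
Species D: 1 + 2 = 3
Species E: 1 + (0.59×3 + 0.41×2) = 3.59
Species F: 1 + (0.15×2 + 0.57×3.59 + 0.28×1) = 3.6263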